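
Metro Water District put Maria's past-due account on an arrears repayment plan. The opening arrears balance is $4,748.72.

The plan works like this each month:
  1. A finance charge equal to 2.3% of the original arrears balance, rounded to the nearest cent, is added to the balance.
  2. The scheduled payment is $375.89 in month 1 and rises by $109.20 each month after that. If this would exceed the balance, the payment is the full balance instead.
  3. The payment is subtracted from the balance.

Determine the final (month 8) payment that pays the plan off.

# | Opening | Interest | Payment | End bal
1 | $4,748.72 | $109.22 | $375.89 | $4,482.05
2 | $4,482.05 | $109.22 | $485.09 | $4,106.18
3 | $4,106.18 | $109.22 | $594.29 | $3,621.11
4 | $3,621.11 | $109.22 | $703.49 | $3,026.84
5 | $3,026.84 | $109.22 | $812.69 | $2,323.37
6 | $2,323.37 | $109.22 | $921.89 | $1,510.70
7 | $1,510.70 | $109.22 | $1,031.09 | $588.83
8 | $588.83 | $109.22 | $698.05 | $0.00

$698.05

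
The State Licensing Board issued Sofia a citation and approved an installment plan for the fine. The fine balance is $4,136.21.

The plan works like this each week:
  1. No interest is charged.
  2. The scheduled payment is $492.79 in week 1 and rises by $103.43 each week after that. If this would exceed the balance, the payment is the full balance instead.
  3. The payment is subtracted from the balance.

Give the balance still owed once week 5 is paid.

$637.96

# | Opening | Payment | End bal
1 | $4,136.21 | $492.79 | $3,643.42
2 | $3,643.42 | $596.22 | $3,047.20
3 | $3,047.20 | $699.65 | $2,347.55
4 | $2,347.55 | $803.08 | $1,544.47
5 | $1,544.47 | $906.51 | $637.96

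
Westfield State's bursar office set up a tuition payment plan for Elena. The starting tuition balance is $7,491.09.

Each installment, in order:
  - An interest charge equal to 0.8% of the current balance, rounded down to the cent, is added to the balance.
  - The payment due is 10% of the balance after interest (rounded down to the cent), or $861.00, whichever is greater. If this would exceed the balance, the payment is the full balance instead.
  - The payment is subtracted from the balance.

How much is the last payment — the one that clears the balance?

Installment 1: opening $7,491.09; interest $59.92 → $7,551.01; payment $861.00; balance $6,690.01
Installment 2: opening $6,690.01; interest $53.52 → $6,743.53; payment $861.00; balance $5,882.53
Installment 3: opening $5,882.53; interest $47.06 → $5,929.59; payment $861.00; balance $5,068.59
Installment 4: opening $5,068.59; interest $40.54 → $5,109.13; payment $861.00; balance $4,248.13
Installment 5: opening $4,248.13; interest $33.98 → $4,282.11; payment $861.00; balance $3,421.11
Installment 6: opening $3,421.11; interest $27.36 → $3,448.47; payment $861.00; balance $2,587.47
Installment 7: opening $2,587.47; interest $20.69 → $2,608.16; payment $861.00; balance $1,747.16
Installment 8: opening $1,747.16; interest $13.97 → $1,761.13; payment $861.00; balance $900.13
Installment 9: opening $900.13; interest $7.20 → $907.33; payment $861.00; balance $46.33
Installment 10: opening $46.33; interest $0.37 → $46.70; payment $46.70; balance $0.00

$46.70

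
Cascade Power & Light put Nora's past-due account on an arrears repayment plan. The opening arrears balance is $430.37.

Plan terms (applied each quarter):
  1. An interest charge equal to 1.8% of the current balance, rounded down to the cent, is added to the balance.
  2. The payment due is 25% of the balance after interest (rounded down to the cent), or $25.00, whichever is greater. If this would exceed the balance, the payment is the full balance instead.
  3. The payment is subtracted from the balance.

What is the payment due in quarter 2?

$83.62

# | Opening | Interest | Payment | End bal
1 | $430.37 | $7.74 | $109.52 | $328.59
2 | $328.59 | $5.91 | $83.62 | $250.88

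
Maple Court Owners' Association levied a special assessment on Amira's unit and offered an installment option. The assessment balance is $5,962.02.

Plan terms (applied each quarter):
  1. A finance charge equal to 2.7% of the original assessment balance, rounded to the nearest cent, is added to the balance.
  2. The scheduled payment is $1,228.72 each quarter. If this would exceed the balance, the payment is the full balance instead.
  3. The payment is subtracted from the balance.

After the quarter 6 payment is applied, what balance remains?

Quarter 1: $5,962.02 +$160.97 interest = $6,122.99; pay $1,228.72 → $4,894.27
Quarter 2: $4,894.27 +$160.97 interest = $5,055.24; pay $1,228.72 → $3,826.52
Quarter 3: $3,826.52 +$160.97 interest = $3,987.49; pay $1,228.72 → $2,758.77
Quarter 4: $2,758.77 +$160.97 interest = $2,919.74; pay $1,228.72 → $1,691.02
Quarter 5: $1,691.02 +$160.97 interest = $1,851.99; pay $1,228.72 → $623.27
Quarter 6: $623.27 +$160.97 interest = $784.24; pay $784.24 → $0.00

$0.00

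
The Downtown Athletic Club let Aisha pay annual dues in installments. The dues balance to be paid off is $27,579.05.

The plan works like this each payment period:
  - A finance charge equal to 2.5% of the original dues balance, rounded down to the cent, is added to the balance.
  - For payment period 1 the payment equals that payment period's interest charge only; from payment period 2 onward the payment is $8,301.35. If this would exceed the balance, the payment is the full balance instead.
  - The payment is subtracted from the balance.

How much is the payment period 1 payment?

Payment period 1: opening $27,579.05; interest $689.47 → $28,268.52; payment $689.47; balance $27,579.05

$689.47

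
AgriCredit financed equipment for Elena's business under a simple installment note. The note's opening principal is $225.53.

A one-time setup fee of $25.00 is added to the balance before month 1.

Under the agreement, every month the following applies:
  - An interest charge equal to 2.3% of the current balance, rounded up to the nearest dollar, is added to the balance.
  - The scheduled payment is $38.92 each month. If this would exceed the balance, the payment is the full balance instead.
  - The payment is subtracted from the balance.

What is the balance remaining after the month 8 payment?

$0.00

Month 1: $250.53 +$6.00 interest = $256.53; pay $38.92 → $217.61
Month 2: $217.61 +$6.00 interest = $223.61; pay $38.92 → $184.69
Month 3: $184.69 +$5.00 interest = $189.69; pay $38.92 → $150.77
Month 4: $150.77 +$4.00 interest = $154.77; pay $38.92 → $115.85
Month 5: $115.85 +$3.00 interest = $118.85; pay $38.92 → $79.93
Month 6: $79.93 +$2.00 interest = $81.93; pay $38.92 → $43.01
Month 7: $43.01 +$1.00 interest = $44.01; pay $38.92 → $5.09
Month 8: $5.09 +$1.00 interest = $6.09; pay $6.09 → $0.00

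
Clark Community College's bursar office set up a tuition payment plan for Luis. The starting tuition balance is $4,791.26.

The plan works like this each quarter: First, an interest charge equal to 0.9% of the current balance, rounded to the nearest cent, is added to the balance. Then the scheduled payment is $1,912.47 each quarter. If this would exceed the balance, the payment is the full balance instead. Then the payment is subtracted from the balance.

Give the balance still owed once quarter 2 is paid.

Quarter 1: opening $4,791.26; interest $43.12 → $4,834.38; payment $1,912.47; balance $2,921.91
Quarter 2: opening $2,921.91; interest $26.30 → $2,948.21; payment $1,912.47; balance $1,035.74

$1,035.74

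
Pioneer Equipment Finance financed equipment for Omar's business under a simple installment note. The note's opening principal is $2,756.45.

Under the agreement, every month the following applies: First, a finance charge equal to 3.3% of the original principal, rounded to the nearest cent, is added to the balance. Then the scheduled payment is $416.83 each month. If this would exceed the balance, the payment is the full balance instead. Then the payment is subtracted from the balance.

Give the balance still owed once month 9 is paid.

Month 1: $2,756.45 +$90.96 interest = $2,847.41; pay $416.83 → $2,430.58
Month 2: $2,430.58 +$90.96 interest = $2,521.54; pay $416.83 → $2,104.71
Month 3: $2,104.71 +$90.96 interest = $2,195.67; pay $416.83 → $1,778.84
Month 4: $1,778.84 +$90.96 interest = $1,869.80; pay $416.83 → $1,452.97
Month 5: $1,452.97 +$90.96 interest = $1,543.93; pay $416.83 → $1,127.10
Month 6: $1,127.10 +$90.96 interest = $1,218.06; pay $416.83 → $801.23
Month 7: $801.23 +$90.96 interest = $892.19; pay $416.83 → $475.36
Month 8: $475.36 +$90.96 interest = $566.32; pay $416.83 → $149.49
Month 9: $149.49 +$90.96 interest = $240.45; pay $240.45 → $0.00

$0.00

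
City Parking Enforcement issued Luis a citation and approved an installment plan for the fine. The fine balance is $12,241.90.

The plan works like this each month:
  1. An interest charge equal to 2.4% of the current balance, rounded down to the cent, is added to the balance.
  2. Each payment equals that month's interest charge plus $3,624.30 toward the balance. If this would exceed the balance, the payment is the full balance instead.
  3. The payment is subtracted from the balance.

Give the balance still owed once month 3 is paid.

$1,369.00

# | Opening | Interest | Payment | End bal
1 | $12,241.90 | $293.80 | $3,918.10 | $8,617.60
2 | $8,617.60 | $206.82 | $3,831.12 | $4,993.30
3 | $4,993.30 | $119.83 | $3,744.13 | $1,369.00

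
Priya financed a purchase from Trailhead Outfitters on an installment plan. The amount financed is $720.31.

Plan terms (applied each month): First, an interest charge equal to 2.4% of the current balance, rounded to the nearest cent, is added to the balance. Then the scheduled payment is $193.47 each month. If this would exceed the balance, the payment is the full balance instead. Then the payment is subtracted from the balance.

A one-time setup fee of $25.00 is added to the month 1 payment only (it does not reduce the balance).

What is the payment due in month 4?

$183.28

Month 1: opening $720.31; interest $17.29 → $737.60; payment $193.47 (+ $25.00 fee); balance $544.13
Month 2: opening $544.13; interest $13.06 → $557.19; payment $193.47; balance $363.72
Month 3: opening $363.72; interest $8.73 → $372.45; payment $193.47; balance $178.98
Month 4: opening $178.98; interest $4.30 → $183.28; payment $183.28; balance $0.00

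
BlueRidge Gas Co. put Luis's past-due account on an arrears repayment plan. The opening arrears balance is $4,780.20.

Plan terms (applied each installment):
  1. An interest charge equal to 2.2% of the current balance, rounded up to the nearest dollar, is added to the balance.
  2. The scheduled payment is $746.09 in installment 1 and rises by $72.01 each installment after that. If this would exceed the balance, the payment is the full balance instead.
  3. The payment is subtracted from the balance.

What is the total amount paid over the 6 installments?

$5,166.20

# | Opening | Interest | Payment | End bal
1 | $4,780.20 | $106.00 | $746.09 | $4,140.11
2 | $4,140.11 | $92.00 | $818.10 | $3,414.01
3 | $3,414.01 | $76.00 | $890.11 | $2,599.90
4 | $2,599.90 | $58.00 | $962.12 | $1,695.78
5 | $1,695.78 | $38.00 | $1,034.13 | $699.65
6 | $699.65 | $16.00 | $715.65 | $0.00
Total paid: $5,166.20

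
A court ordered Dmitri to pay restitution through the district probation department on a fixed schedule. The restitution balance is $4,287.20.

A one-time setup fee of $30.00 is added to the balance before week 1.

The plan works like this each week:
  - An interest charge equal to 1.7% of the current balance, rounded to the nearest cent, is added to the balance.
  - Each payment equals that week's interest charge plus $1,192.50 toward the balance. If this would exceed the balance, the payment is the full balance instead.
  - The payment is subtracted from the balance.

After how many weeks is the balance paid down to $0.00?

Week 1: $4,317.20 +$73.39 interest = $4,390.59; pay $1,265.89 → $3,124.70
Week 2: $3,124.70 +$53.12 interest = $3,177.82; pay $1,245.62 → $1,932.20
Week 3: $1,932.20 +$32.85 interest = $1,965.05; pay $1,225.35 → $739.70
Week 4: $739.70 +$12.57 interest = $752.27; pay $752.27 → $0.00
Balance reaches $0.00 in week 4.

4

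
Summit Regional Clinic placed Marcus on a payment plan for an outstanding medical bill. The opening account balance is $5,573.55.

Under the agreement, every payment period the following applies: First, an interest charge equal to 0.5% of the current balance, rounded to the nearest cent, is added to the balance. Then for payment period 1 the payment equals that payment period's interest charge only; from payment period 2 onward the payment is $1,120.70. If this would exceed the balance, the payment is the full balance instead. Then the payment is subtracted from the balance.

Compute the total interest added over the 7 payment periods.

Payment period 1: $5,573.55 +$27.87 interest = $5,601.42; pay $27.87 → $5,573.55
Payment period 2: $5,573.55 +$27.87 interest = $5,601.42; pay $1,120.70 → $4,480.72
Payment period 3: $4,480.72 +$22.40 interest = $4,503.12; pay $1,120.70 → $3,382.42
Payment period 4: $3,382.42 +$16.91 interest = $3,399.33; pay $1,120.70 → $2,278.63
Payment period 5: $2,278.63 +$11.39 interest = $2,290.02; pay $1,120.70 → $1,169.32
Payment period 6: $1,169.32 +$5.85 interest = $1,175.17; pay $1,120.70 → $54.47
Payment period 7: $54.47 +$0.27 interest = $54.74; pay $54.74 → $0.00
Total interest: $27.87 + $27.87 + $22.40 + $16.91 + $11.39 + $5.85 + $0.27 = $112.56

$112.56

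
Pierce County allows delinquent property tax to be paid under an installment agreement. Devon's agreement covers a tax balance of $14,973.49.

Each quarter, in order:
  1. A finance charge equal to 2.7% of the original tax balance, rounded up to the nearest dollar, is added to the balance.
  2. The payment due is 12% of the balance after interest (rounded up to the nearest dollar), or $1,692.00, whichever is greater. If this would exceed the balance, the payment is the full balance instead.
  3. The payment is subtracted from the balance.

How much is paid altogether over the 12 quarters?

$19,833.49

Quarter 1: $14,973.49 +$405.00 interest = $15,378.49; pay $1,846.00 → $13,532.49
Quarter 2: $13,532.49 +$405.00 interest = $13,937.49; pay $1,692.00 → $12,245.49
Quarter 3: $12,245.49 +$405.00 interest = $12,650.49; pay $1,692.00 → $10,958.49
Quarter 4: $10,958.49 +$405.00 interest = $11,363.49; pay $1,692.00 → $9,671.49
Quarter 5: $9,671.49 +$405.00 interest = $10,076.49; pay $1,692.00 → $8,384.49
Quarter 6: $8,384.49 +$405.00 interest = $8,789.49; pay $1,692.00 → $7,097.49
Quarter 7: $7,097.49 +$405.00 interest = $7,502.49; pay $1,692.00 → $5,810.49
Quarter 8: $5,810.49 +$405.00 interest = $6,215.49; pay $1,692.00 → $4,523.49
Quarter 9: $4,523.49 +$405.00 interest = $4,928.49; pay $1,692.00 → $3,236.49
Quarter 10: $3,236.49 +$405.00 interest = $3,641.49; pay $1,692.00 → $1,949.49
Quarter 11: $1,949.49 +$405.00 interest = $2,354.49; pay $1,692.00 → $662.49
Quarter 12: $662.49 +$405.00 interest = $1,067.49; pay $1,067.49 → $0.00
Total paid: $19,833.49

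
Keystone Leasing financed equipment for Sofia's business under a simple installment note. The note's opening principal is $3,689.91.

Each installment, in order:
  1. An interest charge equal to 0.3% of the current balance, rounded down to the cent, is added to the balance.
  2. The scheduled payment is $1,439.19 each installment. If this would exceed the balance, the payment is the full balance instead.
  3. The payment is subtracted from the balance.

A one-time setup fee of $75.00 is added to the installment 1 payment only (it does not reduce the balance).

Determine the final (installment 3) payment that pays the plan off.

Installment 1: $3,689.91 +$11.06 interest = $3,700.97; pay $1,439.19 (+ $75.00 fee) → $2,261.78
Installment 2: $2,261.78 +$6.78 interest = $2,268.56; pay $1,439.19 → $829.37
Installment 3: $829.37 +$2.48 interest = $831.85; pay $831.85 → $0.00

$831.85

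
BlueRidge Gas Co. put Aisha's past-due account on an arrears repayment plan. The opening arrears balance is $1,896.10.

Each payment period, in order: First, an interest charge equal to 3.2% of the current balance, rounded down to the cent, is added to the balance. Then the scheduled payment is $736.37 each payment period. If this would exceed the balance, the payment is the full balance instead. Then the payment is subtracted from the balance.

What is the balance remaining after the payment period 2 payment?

# | Opening | Interest | Payment | End bal
1 | $1,896.10 | $60.67 | $736.37 | $1,220.40
2 | $1,220.40 | $39.05 | $736.37 | $523.08

$523.08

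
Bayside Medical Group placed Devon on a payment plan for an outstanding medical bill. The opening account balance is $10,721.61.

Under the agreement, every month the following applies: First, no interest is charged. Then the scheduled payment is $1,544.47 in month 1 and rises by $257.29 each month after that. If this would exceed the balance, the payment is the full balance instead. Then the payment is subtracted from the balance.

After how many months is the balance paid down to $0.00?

6

# | Opening | Payment | End bal
1 | $10,721.61 | $1,544.47 | $9,177.14
2 | $9,177.14 | $1,801.76 | $7,375.38
3 | $7,375.38 | $2,059.05 | $5,316.33
4 | $5,316.33 | $2,316.34 | $2,999.99
5 | $2,999.99 | $2,573.63 | $426.36
6 | $426.36 | $426.36 | $0.00
Balance reaches $0.00 in month 6.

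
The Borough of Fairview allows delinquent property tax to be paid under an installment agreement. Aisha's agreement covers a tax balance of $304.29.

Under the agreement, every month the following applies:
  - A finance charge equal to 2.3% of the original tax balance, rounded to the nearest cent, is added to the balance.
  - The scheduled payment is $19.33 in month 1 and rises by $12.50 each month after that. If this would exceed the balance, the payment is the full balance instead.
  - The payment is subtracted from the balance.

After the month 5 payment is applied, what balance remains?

Month 1: opening $304.29; interest $7.00 → $311.29; payment $19.33; balance $291.96
Month 2: opening $291.96; interest $7.00 → $298.96; payment $31.83; balance $267.13
Month 3: opening $267.13; interest $7.00 → $274.13; payment $44.33; balance $229.80
Month 4: opening $229.80; interest $7.00 → $236.80; payment $56.83; balance $179.97
Month 5: opening $179.97; interest $7.00 → $186.97; payment $69.33; balance $117.64

$117.64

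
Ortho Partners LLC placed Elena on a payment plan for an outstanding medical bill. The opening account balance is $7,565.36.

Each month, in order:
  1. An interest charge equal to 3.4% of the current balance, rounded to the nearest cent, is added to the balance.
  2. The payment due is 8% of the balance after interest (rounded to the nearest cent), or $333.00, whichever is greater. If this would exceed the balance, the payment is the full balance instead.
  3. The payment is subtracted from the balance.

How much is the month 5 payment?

$512.48

Month 1: opening $7,565.36; interest $257.22 → $7,822.58; payment $625.81; balance $7,196.77
Month 2: opening $7,196.77; interest $244.69 → $7,441.46; payment $595.32; balance $6,846.14
Month 3: opening $6,846.14; interest $232.77 → $7,078.91; payment $566.31; balance $6,512.60
Month 4: opening $6,512.60; interest $221.43 → $6,734.03; payment $538.72; balance $6,195.31
Month 5: opening $6,195.31; interest $210.64 → $6,405.95; payment $512.48; balance $5,893.47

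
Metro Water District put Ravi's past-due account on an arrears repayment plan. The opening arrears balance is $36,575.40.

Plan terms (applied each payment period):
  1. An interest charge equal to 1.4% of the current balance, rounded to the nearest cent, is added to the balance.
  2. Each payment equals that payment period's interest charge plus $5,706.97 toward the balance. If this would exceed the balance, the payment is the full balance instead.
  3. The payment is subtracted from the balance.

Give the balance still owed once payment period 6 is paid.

$2,333.58

Payment period 1: $36,575.40 +$512.06 interest = $37,087.46; pay $6,219.03 → $30,868.43
Payment period 2: $30,868.43 +$432.16 interest = $31,300.59; pay $6,139.13 → $25,161.46
Payment period 3: $25,161.46 +$352.26 interest = $25,513.72; pay $6,059.23 → $19,454.49
Payment period 4: $19,454.49 +$272.36 interest = $19,726.85; pay $5,979.33 → $13,747.52
Payment period 5: $13,747.52 +$192.47 interest = $13,939.99; pay $5,899.44 → $8,040.55
Payment period 6: $8,040.55 +$112.57 interest = $8,153.12; pay $5,819.54 → $2,333.58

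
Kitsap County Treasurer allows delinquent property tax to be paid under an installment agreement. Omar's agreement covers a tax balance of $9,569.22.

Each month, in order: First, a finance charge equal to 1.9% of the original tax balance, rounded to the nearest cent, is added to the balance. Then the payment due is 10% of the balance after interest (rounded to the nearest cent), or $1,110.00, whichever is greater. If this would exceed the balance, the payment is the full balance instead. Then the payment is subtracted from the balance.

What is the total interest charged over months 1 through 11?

$2,000.02

Month 1: $9,569.22 +$181.82 interest = $9,751.04; pay $1,110.00 → $8,641.04
Month 2: $8,641.04 +$181.82 interest = $8,822.86; pay $1,110.00 → $7,712.86
Month 3: $7,712.86 +$181.82 interest = $7,894.68; pay $1,110.00 → $6,784.68
Month 4: $6,784.68 +$181.82 interest = $6,966.50; pay $1,110.00 → $5,856.50
Month 5: $5,856.50 +$181.82 interest = $6,038.32; pay $1,110.00 → $4,928.32
Month 6: $4,928.32 +$181.82 interest = $5,110.14; pay $1,110.00 → $4,000.14
Month 7: $4,000.14 +$181.82 interest = $4,181.96; pay $1,110.00 → $3,071.96
Month 8: $3,071.96 +$181.82 interest = $3,253.78; pay $1,110.00 → $2,143.78
Month 9: $2,143.78 +$181.82 interest = $2,325.60; pay $1,110.00 → $1,215.60
Month 10: $1,215.60 +$181.82 interest = $1,397.42; pay $1,110.00 → $287.42
Month 11: $287.42 +$181.82 interest = $469.24; pay $469.24 → $0.00
Total interest: $181.82 + $181.82 + $181.82 + $181.82 + $181.82 + $181.82 + $181.82 + $181.82 + $181.82 + $181.82 + $181.82 = $2,000.02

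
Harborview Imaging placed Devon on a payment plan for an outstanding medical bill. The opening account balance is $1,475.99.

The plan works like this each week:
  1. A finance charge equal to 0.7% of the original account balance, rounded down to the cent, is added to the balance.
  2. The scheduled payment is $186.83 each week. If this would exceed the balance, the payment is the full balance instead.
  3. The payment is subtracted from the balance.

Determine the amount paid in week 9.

$74.32

Week 1: opening $1,475.99; interest $10.33 → $1,486.32; payment $186.83; balance $1,299.49
Week 2: opening $1,299.49; interest $10.33 → $1,309.82; payment $186.83; balance $1,122.99
Week 3: opening $1,122.99; interest $10.33 → $1,133.32; payment $186.83; balance $946.49
Week 4: opening $946.49; interest $10.33 → $956.82; payment $186.83; balance $769.99
Week 5: opening $769.99; interest $10.33 → $780.32; payment $186.83; balance $593.49
Week 6: opening $593.49; interest $10.33 → $603.82; payment $186.83; balance $416.99
Week 7: opening $416.99; interest $10.33 → $427.32; payment $186.83; balance $240.49
Week 8: opening $240.49; interest $10.33 → $250.82; payment $186.83; balance $63.99
Week 9: opening $63.99; interest $10.33 → $74.32; payment $74.32; balance $0.00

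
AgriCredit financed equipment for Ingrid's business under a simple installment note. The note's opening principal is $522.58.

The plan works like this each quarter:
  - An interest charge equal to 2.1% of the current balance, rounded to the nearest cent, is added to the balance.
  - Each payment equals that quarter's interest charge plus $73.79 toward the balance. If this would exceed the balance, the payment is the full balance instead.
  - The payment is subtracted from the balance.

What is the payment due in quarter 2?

Quarter 1: $522.58 +$10.97 interest = $533.55; pay $84.76 → $448.79
Quarter 2: $448.79 +$9.42 interest = $458.21; pay $83.21 → $375.00

$83.21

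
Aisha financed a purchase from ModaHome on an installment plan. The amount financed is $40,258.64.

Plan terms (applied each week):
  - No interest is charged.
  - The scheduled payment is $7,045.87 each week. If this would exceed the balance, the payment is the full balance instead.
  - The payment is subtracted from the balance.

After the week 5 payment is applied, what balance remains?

$5,029.29

# | Opening | Payment | End bal
1 | $40,258.64 | $7,045.87 | $33,212.77
2 | $33,212.77 | $7,045.87 | $26,166.90
3 | $26,166.90 | $7,045.87 | $19,121.03
4 | $19,121.03 | $7,045.87 | $12,075.16
5 | $12,075.16 | $7,045.87 | $5,029.29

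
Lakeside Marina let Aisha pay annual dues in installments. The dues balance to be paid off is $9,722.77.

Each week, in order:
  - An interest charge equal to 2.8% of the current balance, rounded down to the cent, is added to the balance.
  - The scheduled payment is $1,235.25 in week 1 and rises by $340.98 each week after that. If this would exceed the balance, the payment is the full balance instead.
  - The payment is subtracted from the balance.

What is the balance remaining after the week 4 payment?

Week 1: opening $9,722.77; interest $272.23 → $9,995.00; payment $1,235.25; balance $8,759.75
Week 2: opening $8,759.75; interest $245.27 → $9,005.02; payment $1,576.23; balance $7,428.79
Week 3: opening $7,428.79; interest $208.00 → $7,636.79; payment $1,917.21; balance $5,719.58
Week 4: opening $5,719.58; interest $160.14 → $5,879.72; payment $2,258.19; balance $3,621.53

$3,621.53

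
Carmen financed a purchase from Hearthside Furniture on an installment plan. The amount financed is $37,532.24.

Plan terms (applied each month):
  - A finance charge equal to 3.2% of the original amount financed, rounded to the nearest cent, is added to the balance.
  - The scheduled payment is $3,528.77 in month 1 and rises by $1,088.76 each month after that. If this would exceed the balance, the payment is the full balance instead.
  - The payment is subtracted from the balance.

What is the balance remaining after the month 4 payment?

# | Opening | Interest | Payment | End bal
1 | $37,532.24 | $1,201.03 | $3,528.77 | $35,204.50
2 | $35,204.50 | $1,201.03 | $4,617.53 | $31,788.00
3 | $31,788.00 | $1,201.03 | $5,706.29 | $27,282.74
4 | $27,282.74 | $1,201.03 | $6,795.05 | $21,688.72

$21,688.72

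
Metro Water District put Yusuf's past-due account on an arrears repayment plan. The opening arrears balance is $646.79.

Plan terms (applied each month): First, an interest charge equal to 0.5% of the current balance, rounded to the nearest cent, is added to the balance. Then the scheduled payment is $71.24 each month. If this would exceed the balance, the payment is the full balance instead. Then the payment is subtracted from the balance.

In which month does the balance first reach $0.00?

10

# | Opening | Interest | Payment | End bal
1 | $646.79 | $3.23 | $71.24 | $578.78
2 | $578.78 | $2.89 | $71.24 | $510.43
3 | $510.43 | $2.55 | $71.24 | $441.74
4 | $441.74 | $2.21 | $71.24 | $372.71
5 | $372.71 | $1.86 | $71.24 | $303.33
6 | $303.33 | $1.52 | $71.24 | $233.61
7 | $233.61 | $1.17 | $71.24 | $163.54
8 | $163.54 | $0.82 | $71.24 | $93.12
9 | $93.12 | $0.47 | $71.24 | $22.35
10 | $22.35 | $0.11 | $22.46 | $0.00
Balance reaches $0.00 in month 10.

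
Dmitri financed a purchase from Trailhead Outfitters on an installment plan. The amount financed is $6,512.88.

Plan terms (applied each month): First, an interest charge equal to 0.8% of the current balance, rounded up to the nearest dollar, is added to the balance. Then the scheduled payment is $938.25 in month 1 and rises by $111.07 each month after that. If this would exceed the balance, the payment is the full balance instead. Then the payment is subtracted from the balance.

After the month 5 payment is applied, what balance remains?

# | Opening | Interest | Payment | End bal
1 | $6,512.88 | $53.00 | $938.25 | $5,627.63
2 | $5,627.63 | $46.00 | $1,049.32 | $4,624.31
3 | $4,624.31 | $37.00 | $1,160.39 | $3,500.92
4 | $3,500.92 | $29.00 | $1,271.46 | $2,258.46
5 | $2,258.46 | $19.00 | $1,382.53 | $894.93

$894.93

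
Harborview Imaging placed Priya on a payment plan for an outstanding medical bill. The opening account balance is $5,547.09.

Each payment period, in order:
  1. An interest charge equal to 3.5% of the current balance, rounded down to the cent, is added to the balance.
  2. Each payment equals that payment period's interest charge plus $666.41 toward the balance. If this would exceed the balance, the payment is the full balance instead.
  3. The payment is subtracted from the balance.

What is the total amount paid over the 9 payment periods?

$6,454.70

Payment period 1: opening $5,547.09; interest $194.14 → $5,741.23; payment $860.55; balance $4,880.68
Payment period 2: opening $4,880.68; interest $170.82 → $5,051.50; payment $837.23; balance $4,214.27
Payment period 3: opening $4,214.27; interest $147.49 → $4,361.76; payment $813.90; balance $3,547.86
Payment period 4: opening $3,547.86; interest $124.17 → $3,672.03; payment $790.58; balance $2,881.45
Payment period 5: opening $2,881.45; interest $100.85 → $2,982.30; payment $767.26; balance $2,215.04
Payment period 6: opening $2,215.04; interest $77.52 → $2,292.56; payment $743.93; balance $1,548.63
Payment period 7: opening $1,548.63; interest $54.20 → $1,602.83; payment $720.61; balance $882.22
Payment period 8: opening $882.22; interest $30.87 → $913.09; payment $697.28; balance $215.81
Payment period 9: opening $215.81; interest $7.55 → $223.36; payment $223.36; balance $0.00
Total paid: $6,454.70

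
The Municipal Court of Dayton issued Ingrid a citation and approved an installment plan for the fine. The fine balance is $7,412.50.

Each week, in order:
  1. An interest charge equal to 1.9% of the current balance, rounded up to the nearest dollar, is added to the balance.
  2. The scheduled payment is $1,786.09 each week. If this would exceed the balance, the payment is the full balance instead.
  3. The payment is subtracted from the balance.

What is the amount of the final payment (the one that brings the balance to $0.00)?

Week 1: $7,412.50 +$141.00 interest = $7,553.50; pay $1,786.09 → $5,767.41
Week 2: $5,767.41 +$110.00 interest = $5,877.41; pay $1,786.09 → $4,091.32
Week 3: $4,091.32 +$78.00 interest = $4,169.32; pay $1,786.09 → $2,383.23
Week 4: $2,383.23 +$46.00 interest = $2,429.23; pay $1,786.09 → $643.14
Week 5: $643.14 +$13.00 interest = $656.14; pay $656.14 → $0.00

$656.14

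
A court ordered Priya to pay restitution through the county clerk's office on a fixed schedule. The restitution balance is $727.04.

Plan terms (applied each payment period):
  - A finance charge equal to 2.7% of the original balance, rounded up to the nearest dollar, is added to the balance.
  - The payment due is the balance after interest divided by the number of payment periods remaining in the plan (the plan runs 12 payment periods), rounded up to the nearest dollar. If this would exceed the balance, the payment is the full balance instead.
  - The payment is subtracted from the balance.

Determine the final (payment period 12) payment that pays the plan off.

$121.04

Payment period 1: opening $727.04; interest $20.00 → $747.04; payment $63.00; balance $684.04
Payment period 2: opening $684.04; interest $20.00 → $704.04; payment $65.00; balance $639.04
Payment period 3: opening $639.04; interest $20.00 → $659.04; payment $66.00; balance $593.04
Payment period 4: opening $593.04; interest $20.00 → $613.04; payment $69.00; balance $544.04
Payment period 5: opening $544.04; interest $20.00 → $564.04; payment $71.00; balance $493.04
Payment period 6: opening $493.04; interest $20.00 → $513.04; payment $74.00; balance $439.04
Payment period 7: opening $439.04; interest $20.00 → $459.04; payment $77.00; balance $382.04
Payment period 8: opening $382.04; interest $20.00 → $402.04; payment $81.00; balance $321.04
Payment period 9: opening $321.04; interest $20.00 → $341.04; payment $86.00; balance $255.04
Payment period 10: opening $255.04; interest $20.00 → $275.04; payment $92.00; balance $183.04
Payment period 11: opening $183.04; interest $20.00 → $203.04; payment $102.00; balance $101.04
Payment period 12: opening $101.04; interest $20.00 → $121.04; payment $121.04; balance $0.00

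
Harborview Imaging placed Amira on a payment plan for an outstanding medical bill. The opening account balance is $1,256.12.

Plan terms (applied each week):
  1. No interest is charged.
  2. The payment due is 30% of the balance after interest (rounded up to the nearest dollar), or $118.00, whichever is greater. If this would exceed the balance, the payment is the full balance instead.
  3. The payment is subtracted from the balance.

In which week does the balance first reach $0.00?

Week 1: $1,256.12 − $377.00 → $879.12
Week 2: $879.12 − $264.00 → $615.12
Week 3: $615.12 − $185.00 → $430.12
Week 4: $430.12 − $130.00 → $300.12
Week 5: $300.12 − $118.00 → $182.12
Week 6: $182.12 − $118.00 → $64.12
Week 7: $64.12 − $64.12 → $0.00
Balance reaches $0.00 in week 7.

7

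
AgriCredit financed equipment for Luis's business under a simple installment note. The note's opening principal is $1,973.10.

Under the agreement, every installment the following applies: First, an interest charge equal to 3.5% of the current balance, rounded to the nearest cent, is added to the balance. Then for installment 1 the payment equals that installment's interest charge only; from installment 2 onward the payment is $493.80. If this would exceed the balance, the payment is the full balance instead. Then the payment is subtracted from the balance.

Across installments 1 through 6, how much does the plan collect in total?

$2,233.50

# | Opening | Interest | Payment | End bal
1 | $1,973.10 | $69.06 | $69.06 | $1,973.10
2 | $1,973.10 | $69.06 | $493.80 | $1,548.36
3 | $1,548.36 | $54.19 | $493.80 | $1,108.75
4 | $1,108.75 | $38.81 | $493.80 | $653.76
5 | $653.76 | $22.88 | $493.80 | $182.84
6 | $182.84 | $6.40 | $189.24 | $0.00
Total paid: $2,233.50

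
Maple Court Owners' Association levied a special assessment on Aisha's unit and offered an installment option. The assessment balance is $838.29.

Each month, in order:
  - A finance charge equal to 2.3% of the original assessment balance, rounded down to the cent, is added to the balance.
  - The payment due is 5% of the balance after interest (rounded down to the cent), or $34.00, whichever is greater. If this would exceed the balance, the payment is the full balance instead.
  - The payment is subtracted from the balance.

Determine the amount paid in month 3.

$40.57

Month 1: $838.29 +$19.28 interest = $857.57; pay $42.87 → $814.70
Month 2: $814.70 +$19.28 interest = $833.98; pay $41.69 → $792.29
Month 3: $792.29 +$19.28 interest = $811.57; pay $40.57 → $771.00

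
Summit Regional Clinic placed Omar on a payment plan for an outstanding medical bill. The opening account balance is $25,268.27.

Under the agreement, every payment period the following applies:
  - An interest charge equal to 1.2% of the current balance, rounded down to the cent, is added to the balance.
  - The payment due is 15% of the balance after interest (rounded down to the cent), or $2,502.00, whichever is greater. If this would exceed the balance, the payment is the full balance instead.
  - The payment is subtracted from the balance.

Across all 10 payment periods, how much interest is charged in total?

Payment period 1: opening $25,268.27; interest $303.21 → $25,571.48; payment $3,835.72; balance $21,735.76
Payment period 2: opening $21,735.76; interest $260.82 → $21,996.58; payment $3,299.48; balance $18,697.10
Payment period 3: opening $18,697.10; interest $224.36 → $18,921.46; payment $2,838.21; balance $16,083.25
Payment period 4: opening $16,083.25; interest $192.99 → $16,276.24; payment $2,502.00; balance $13,774.24
Payment period 5: opening $13,774.24; interest $165.29 → $13,939.53; payment $2,502.00; balance $11,437.53
Payment period 6: opening $11,437.53; interest $137.25 → $11,574.78; payment $2,502.00; balance $9,072.78
Payment period 7: opening $9,072.78; interest $108.87 → $9,181.65; payment $2,502.00; balance $6,679.65
Payment period 8: opening $6,679.65; interest $80.15 → $6,759.80; payment $2,502.00; balance $4,257.80
Payment period 9: opening $4,257.80; interest $51.09 → $4,308.89; payment $2,502.00; balance $1,806.89
Payment period 10: opening $1,806.89; interest $21.68 → $1,828.57; payment $1,828.57; balance $0.00
Total interest: $303.21 + $260.82 + $224.36 + $192.99 + $165.29 + $137.25 + $108.87 + $80.15 + $51.09 + $21.68 = $1,545.71

$1,545.71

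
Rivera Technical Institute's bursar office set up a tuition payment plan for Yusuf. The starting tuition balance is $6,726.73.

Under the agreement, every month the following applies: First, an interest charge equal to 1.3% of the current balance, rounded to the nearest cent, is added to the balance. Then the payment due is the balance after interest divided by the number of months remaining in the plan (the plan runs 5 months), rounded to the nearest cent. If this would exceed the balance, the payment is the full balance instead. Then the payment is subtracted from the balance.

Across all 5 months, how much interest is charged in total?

$266.94

Month 1: opening $6,726.73; interest $87.45 → $6,814.18; payment $1,362.84; balance $5,451.34
Month 2: opening $5,451.34; interest $70.87 → $5,522.21; payment $1,380.55; balance $4,141.66
Month 3: opening $4,141.66; interest $53.84 → $4,195.50; payment $1,398.50; balance $2,797.00
Month 4: opening $2,797.00; interest $36.36 → $2,833.36; payment $1,416.68; balance $1,416.68
Month 5: opening $1,416.68; interest $18.42 → $1,435.10; payment $1,435.10; balance $0.00
Total interest: $87.45 + $70.87 + $53.84 + $36.36 + $18.42 = $266.94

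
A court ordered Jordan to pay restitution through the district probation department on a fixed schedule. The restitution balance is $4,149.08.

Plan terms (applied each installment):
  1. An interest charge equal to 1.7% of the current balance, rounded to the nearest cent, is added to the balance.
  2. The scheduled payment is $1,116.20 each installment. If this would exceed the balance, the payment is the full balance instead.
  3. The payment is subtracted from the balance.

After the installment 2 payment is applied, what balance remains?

Installment 1: $4,149.08 +$70.53 interest = $4,219.61; pay $1,116.20 → $3,103.41
Installment 2: $3,103.41 +$52.76 interest = $3,156.17; pay $1,116.20 → $2,039.97

$2,039.97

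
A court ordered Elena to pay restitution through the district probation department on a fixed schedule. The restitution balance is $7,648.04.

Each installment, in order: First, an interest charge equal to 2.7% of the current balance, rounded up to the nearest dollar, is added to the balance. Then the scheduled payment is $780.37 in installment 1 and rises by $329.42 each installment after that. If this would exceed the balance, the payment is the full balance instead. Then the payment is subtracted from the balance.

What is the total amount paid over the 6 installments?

$8,468.04

# | Opening | Interest | Payment | End bal
1 | $7,648.04 | $207.00 | $780.37 | $7,074.67
2 | $7,074.67 | $192.00 | $1,109.79 | $6,156.88
3 | $6,156.88 | $167.00 | $1,439.21 | $4,884.67
4 | $4,884.67 | $132.00 | $1,768.63 | $3,248.04
5 | $3,248.04 | $88.00 | $2,098.05 | $1,237.99
6 | $1,237.99 | $34.00 | $1,271.99 | $0.00
Total paid: $8,468.04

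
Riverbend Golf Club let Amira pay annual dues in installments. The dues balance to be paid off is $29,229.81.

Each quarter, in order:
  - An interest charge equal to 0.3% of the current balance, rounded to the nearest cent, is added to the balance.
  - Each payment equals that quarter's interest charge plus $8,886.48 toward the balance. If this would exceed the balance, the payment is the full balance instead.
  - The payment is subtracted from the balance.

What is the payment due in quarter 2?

# | Opening | Interest | Payment | End bal
1 | $29,229.81 | $87.69 | $8,974.17 | $20,343.33
2 | $20,343.33 | $61.03 | $8,947.51 | $11,456.85

$8,947.51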